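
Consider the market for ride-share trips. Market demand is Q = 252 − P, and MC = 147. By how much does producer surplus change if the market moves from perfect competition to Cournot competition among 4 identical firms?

Inverting demand: P = 252 − Q.
Competitive firms price at marginal cost: P = 147, giving Q = 105.
PS = (147 − 147)·105 = 0.
Cournot with 4 identical firms: the symmetric best-response condition is 252 − 5q = 147. Each firm produces q = 21, total output Q = 84, price P = 168.
PS = (168 − 147)·84 = 1764.
Change in producer surplus: 1764 − 0 = 1764.

PS rises by 1764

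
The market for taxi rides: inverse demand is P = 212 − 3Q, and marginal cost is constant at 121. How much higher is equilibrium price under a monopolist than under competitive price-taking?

Perfect competition: P = MC = 121, so 212 − 3Q = 121 and Q = 91/3.
A monopolist chooses Q where MR = MC. MR = 212 − 6Q; setting this equal to 121 gives Q = 91/6 and P = 166.5.
Change in equilibrium price: 166.5 − 121 = 45.5.

P rises by 45.5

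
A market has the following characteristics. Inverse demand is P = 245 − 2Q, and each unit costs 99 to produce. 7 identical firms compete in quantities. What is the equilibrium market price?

With 7 symmetric Cournot firms, each firm's FOC gives 245 − 16q = 99, so q = 9.125, Q = 7·9.125 = 63.875, and P = 117.25.

P = 117.25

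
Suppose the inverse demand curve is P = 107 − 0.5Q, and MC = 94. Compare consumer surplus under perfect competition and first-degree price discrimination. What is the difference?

Perfect competition: P = MC = 94, so 107 − 0.5Q = 94 and Q = 26.
CS = ½·(107 − 94)·26 = 169.
With perfect price discrimination, output is the efficient level Q = 26 (where demand meets MC), but every buyer pays their willingness to pay: CS = 0 and PS = total surplus.
CS = 0.
Change in consumer surplus: 0 − 169 = −169.

Consumer surplus falls by 169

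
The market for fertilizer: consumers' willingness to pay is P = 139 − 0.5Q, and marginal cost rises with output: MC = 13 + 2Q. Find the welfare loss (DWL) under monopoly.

Competitive equilibrium sets price equal to marginal cost: 139 − 0.5Q = 13 + 2Q, so Q = 50.4 and P = 113.8.
Monopoly sets MR = MC: 139 − Q = 13 + 2Q ⇒ Q = 42, P = 139 − 0.5·42 = 118.
CS = ½·(139 − 113.8)·50.4 = 635.04; PS = (113.8·50.4 − 13·50.4 − ½·2·50.4²) = 2540.16; TS = 3175.2.
CS = ½·(139 − 118)·42 = 441; PS = (118·42 − 13·42 − ½·2·42²) = 2646; TS = 3087.
DWL = 3175.2 − 3087 = 88.2.

DWL = 88.2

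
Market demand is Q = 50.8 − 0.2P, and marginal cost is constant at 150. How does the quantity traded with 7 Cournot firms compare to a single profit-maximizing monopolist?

Cournot: Q = 18.2; Monopoly: Q = 10.4

Inverting demand: P = 254 − 5Q.
Cournot with 7 identical firms: the symmetric best-response condition is 254 − 40q = 150. Each firm produces q = 2.6, total output Q = 18.2, price P = 163.
Monopoly sets MR = MC: 254 − 10Q = 150 ⇒ Q = 10.4, P = 254 − 5·10.4 = 202.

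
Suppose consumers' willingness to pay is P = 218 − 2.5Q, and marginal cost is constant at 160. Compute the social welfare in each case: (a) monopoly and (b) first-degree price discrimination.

Monopoly: TS = 504.6; Perfect PD: TS = 672.8

The monopolist equates marginal revenue to marginal cost: 218 − 5Q = 160, so Q = 11.6. From demand, P = 189.
CS = ½·(218 − 189)·11.6 = 168.2; PS = (189 − 160)·11.6 = 336.4; TS = 504.6.
A perfectly discriminating monopolist sells every unit with P(Q) ≥ MC(Q), so output equals the competitive quantity Q = 23.2. Each buyer pays their reservation price, so CS = 0 and the firm captures all surplus.
TS = 672.8 (equal to competitive TS).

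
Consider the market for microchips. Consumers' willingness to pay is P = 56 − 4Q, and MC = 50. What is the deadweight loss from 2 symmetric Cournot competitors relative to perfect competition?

Competitive firms price at marginal cost: P = 50, giving Q = 1.5.
In a 2-firm Cournot equilibrium, symmetry and the first-order condition give q = (56 − 50)/(12) = 0.5. So Q = 1 and P = 52.
DWL is the triangle between Q = 1 and Q = 1.5: ½·(1.5 − 1)·(52 − 50) = 0.5.

DWL = 0.5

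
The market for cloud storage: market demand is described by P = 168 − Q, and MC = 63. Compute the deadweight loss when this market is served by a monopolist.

DWL = 1378.125

Perfect competition: P = MC = 63, so 168 − Q = 63 and Q = 105.
A monopolist chooses Q where MR = MC. MR = 168 − 2Q; setting this equal to 63 gives Q = 52.5 and P = 115.5.
DWL is the triangle between Q = 52.5 and Q = 105: ½·(105 − 52.5)·(115.5 − 63) = 1378.125.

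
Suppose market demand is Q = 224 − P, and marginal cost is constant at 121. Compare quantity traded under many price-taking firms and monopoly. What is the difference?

Q falls by 51.5

Inverting demand: P = 224 − Q.
Under competition P = MC = 121, so Q = (224 − 121)/1 = 103.
A monopolist chooses Q where MR = MC. MR = 224 − 2Q; setting this equal to 121 gives Q = 51.5 and P = 172.5.
Change in quantity traded: 51.5 − 103 = −51.5.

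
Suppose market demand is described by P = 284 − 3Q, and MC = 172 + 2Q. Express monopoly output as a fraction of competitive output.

Q_m/Q_c = 0.625

A monopolist chooses Q where MR = MC. MR = 284 − 6Q; setting this equal to 172 + 2Q gives Q = 14 and P = 242.
Under competition P = MC: 284 − 3Q = 172 + 2Q ⇒ Q = 22.4, P = 216.8.
Ratio Q_m/Q_c = 14/22.4 = 0.625.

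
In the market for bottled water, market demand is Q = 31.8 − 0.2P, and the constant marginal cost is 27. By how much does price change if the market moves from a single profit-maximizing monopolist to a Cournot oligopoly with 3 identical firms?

Price falls by 33

Inverting demand: P = 159 − 5Q.
A monopolist chooses Q where MR = MC. MR = 159 − 10Q; setting this equal to 27 gives Q = 13.2 and P = 93.
With 3 symmetric Cournot firms, each firm's FOC gives 159 − 20q = 27, so q = 6.6, Q = 3·6.6 = 19.8, and P = 60.
Change in price: 60 − 93 = −33.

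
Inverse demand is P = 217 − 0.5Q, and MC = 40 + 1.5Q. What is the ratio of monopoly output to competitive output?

A monopolist chooses Q where MR = MC. MR = 217 − Q; setting this equal to 40 + 1.5Q gives Q = 70.8 and P = 181.6.
Competitive equilibrium sets price equal to marginal cost: 217 − 0.5Q = 40 + 1.5Q, so Q = 88.5 and P = 172.75.
Ratio Q_m/Q_c = 70.8/88.5 = 0.8.

Q_m/Q_c = 0.8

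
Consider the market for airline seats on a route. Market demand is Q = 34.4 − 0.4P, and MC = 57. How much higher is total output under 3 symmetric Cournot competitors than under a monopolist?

Inverting demand: P = 86 − 2.5Q.
A monopolist chooses Q where MR = MC. MR = 86 − 5Q; setting this equal to 57 gives Q = 5.8 and P = 71.5.
In a 3-firm Cournot equilibrium, symmetry and the first-order condition give q = (86 − 57)/(10) = 2.9. So Q = 8.7 and P = 64.25.
Change in total output: 8.7 − 5.8 = 2.9.

Q rises by 2.9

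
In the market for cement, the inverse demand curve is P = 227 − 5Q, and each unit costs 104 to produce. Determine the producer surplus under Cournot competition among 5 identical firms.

With 5 symmetric Cournot firms, each firm's FOC gives 227 − 30q = 104, so q = 4.1, Q = 5·4.1 = 20.5, and P = 124.5.
PS = (124.5 − 104)·20.5 = 420.25.

PS = 420.25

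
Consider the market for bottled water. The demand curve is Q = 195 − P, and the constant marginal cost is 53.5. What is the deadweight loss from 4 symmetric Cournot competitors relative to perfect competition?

Inverting demand: P = 195 − Q.
Perfect competition: P = MC = 53.5, so 195 − Q = 53.5 and Q = 141.5.
In a 4-firm Cournot equilibrium, symmetry and the first-order condition give q = (195 − 53.5)/(5) = 28.3. So Q = 113.2 and P = 81.8.
DWL is the triangle between Q = 113.2 and Q = 141.5: ½·(141.5 − 113.2)·(81.8 − 53.5) = 400.445.

DWL = 400.445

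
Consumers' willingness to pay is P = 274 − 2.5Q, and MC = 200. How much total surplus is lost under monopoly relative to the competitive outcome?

Perfect competition: P = MC = 200, so 274 − 2.5Q = 200 and Q = 29.6.
A monopolist chooses Q where MR = MC. MR = 274 − 5Q; setting this equal to 200 gives Q = 14.8 and P = 237.
DWL is the triangle between Q = 14.8 and Q = 29.6: ½·(29.6 − 14.8)·(237 − 200) = 273.8.

DWL = 273.8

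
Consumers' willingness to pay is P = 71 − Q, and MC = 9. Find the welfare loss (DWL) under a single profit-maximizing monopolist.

DWL = 480.5

Under competition P = MC = 9, so Q = (71 − 9)/1 = 62.
A monopolist chooses Q where MR = MC. MR = 71 − 2Q; setting this equal to 9 gives Q = 31 and P = 40.
DWL is the triangle between Q = 31 and Q = 62: ½·(62 − 31)·(40 − 9) = 480.5.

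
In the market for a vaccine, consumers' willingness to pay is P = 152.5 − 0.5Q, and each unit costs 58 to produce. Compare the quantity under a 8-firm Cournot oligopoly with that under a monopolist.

With 8 symmetric Cournot firms, each firm's FOC gives 152.5 − 4.5q = 58, so q = 21, Q = 8·21 = 168, and P = 68.5.
Monopoly sets MR = MC: 152.5 − Q = 58 ⇒ Q = 94.5, P = 152.5 − 0.5·94.5 = 105.25.

Cournot: Q = 168; Monopoly: Q = 94.5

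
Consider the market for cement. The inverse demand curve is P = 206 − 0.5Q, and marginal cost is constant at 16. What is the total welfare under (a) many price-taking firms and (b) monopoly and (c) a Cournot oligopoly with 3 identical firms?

Competition: TS = 36100; Monopoly: TS = 27075; Cournot: TS = 33843.75

Perfect competition: P = MC = 16, so 206 − 0.5Q = 16 and Q = 380.
CS = ½·(206 − 16)·380 = 36100; PS = (16 − 16)·380 = 0; TS = 36100.
Monopoly sets MR = MC: 206 − Q = 16 ⇒ Q = 190, P = 206 − 0.5·190 = 111.
CS = ½·(206 − 111)·190 = 9025; PS = (111 − 16)·190 = 18050; TS = 27075.
Cournot with 3 identical firms: the symmetric best-response condition is 206 − 2q = 16. Each firm produces q = 95, total output Q = 285, price P = 63.5.
CS = ½·(206 − 63.5)·285 = 20306.25; PS = (63.5 − 16)·285 = 13537.5; TS = 33843.75.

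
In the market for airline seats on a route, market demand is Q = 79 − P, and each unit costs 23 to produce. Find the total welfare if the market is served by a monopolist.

Inverting demand: P = 79 − Q.
The monopolist equates marginal revenue to marginal cost: 79 − 2Q = 23, so Q = 28. From demand, P = 51.
CS = ½·(79 − 51)·28 = 392; PS = (51 − 23)·28 = 784; TS = 1176.

TS = 1176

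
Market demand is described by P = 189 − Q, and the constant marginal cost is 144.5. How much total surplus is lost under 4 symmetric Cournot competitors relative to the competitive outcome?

Under competition P = MC = 144.5, so Q = (189 − 144.5)/1 = 44.5.
In a 4-firm Cournot equilibrium, symmetry and the first-order condition give q = (189 − 144.5)/(5) = 8.9. So Q = 35.6 and P = 153.4.
DWL is the triangle between Q = 35.6 and Q = 44.5: ½·(44.5 − 35.6)·(153.4 − 144.5) = 39.605.

DWL = 39.605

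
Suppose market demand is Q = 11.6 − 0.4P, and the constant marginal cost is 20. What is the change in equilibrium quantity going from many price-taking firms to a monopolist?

Inverting demand: P = 29 − 2.5Q.
Perfect competition: P = MC = 20, so 29 − 2.5Q = 20 and Q = 3.6.
Monopoly sets MR = MC: 29 − 5Q = 20 ⇒ Q = 1.8, P = 29 − 2.5·1.8 = 24.5.
Change in equilibrium quantity: 1.8 − 3.6 = −1.8.

Q falls by 1.8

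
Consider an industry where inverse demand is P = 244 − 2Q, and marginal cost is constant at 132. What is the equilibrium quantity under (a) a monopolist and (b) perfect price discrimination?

Monopoly sets MR = MC: 244 − 4Q = 132 ⇒ Q = 28, P = 244 − 2·28 = 188.
A perfectly discriminating monopolist sells every unit with P(Q) ≥ MC(Q), so output equals the competitive quantity Q = 56. Each buyer pays their reservation price, so CS = 0 and the firm captures all surplus.

Monopoly: Q = 28; Perfect PD: Q = 56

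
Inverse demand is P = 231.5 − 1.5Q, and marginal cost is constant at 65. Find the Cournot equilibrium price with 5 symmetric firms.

In a 5-firm Cournot equilibrium, symmetry and the first-order condition give q = (231.5 − 65)/(9) = 18.5. So Q = 92.5 and P = 92.75.

P = 92.75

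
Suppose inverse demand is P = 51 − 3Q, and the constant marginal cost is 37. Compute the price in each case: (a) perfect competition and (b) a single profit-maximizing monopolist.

Under competition P = MC = 37, so Q = (51 − 37)/3 = 14/3.
Monopoly sets MR = MC: 51 − 6Q = 37 ⇒ Q = 7/3, P = 51 − 3·7/3 = 44.

Competition: P = 37; Monopoly: P = 44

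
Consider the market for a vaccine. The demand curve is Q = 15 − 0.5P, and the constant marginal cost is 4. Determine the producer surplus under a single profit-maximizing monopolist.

PS = 84.5

Inverting demand: P = 30 − 2Q.
Monopoly sets MR = MC: 30 − 4Q = 4 ⇒ Q = 6.5, P = 30 − 2·6.5 = 17.
PS = (17 − 4)·6.5 = 84.5.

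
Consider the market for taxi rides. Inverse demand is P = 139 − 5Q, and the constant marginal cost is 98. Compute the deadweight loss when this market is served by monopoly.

DWL = 42.025

Competitive firms price at marginal cost: P = 98, giving Q = 8.2.
The monopolist equates marginal revenue to marginal cost: 139 − 10Q = 98, so Q = 4.1. From demand, P = 118.5.
DWL is the triangle between Q = 4.1 and Q = 8.2: ½·(8.2 − 4.1)·(118.5 − 98) = 42.025.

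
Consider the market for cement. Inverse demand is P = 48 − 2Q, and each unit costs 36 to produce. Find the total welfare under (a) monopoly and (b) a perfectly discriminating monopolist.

The monopolist equates marginal revenue to marginal cost: 48 − 4Q = 36, so Q = 3. From demand, P = 42.
CS = ½·(48 − 42)·3 = 9; PS = (42 − 36)·3 = 18; TS = 27.
With perfect price discrimination, output is the efficient level Q = 6 (where demand meets MC), but every buyer pays their willingness to pay: CS = 0 and PS = total surplus.
TS = 36 (equal to competitive TS).

Monopoly: TS = 27; Perfect PD: TS = 36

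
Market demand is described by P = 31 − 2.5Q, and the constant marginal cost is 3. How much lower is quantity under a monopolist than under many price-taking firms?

Q falls by 5.6

Competitive firms price at marginal cost: P = 3, giving Q = 11.2.
Monopoly sets MR = MC: 31 − 5Q = 3 ⇒ Q = 5.6, P = 31 − 2.5·5.6 = 17.
Change in quantity: 5.6 − 11.2 = −5.6.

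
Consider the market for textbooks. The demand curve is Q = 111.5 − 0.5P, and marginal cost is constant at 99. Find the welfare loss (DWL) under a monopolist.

DWL = 961

Inverting demand: P = 223 − 2Q.
Competitive firms price at marginal cost: P = 99, giving Q = 62.
A monopolist chooses Q where MR = MC. MR = 223 − 4Q; setting this equal to 99 gives Q = 31 and P = 161.
DWL is the triangle between Q = 31 and Q = 62: ½·(62 − 31)·(161 − 99) = 961.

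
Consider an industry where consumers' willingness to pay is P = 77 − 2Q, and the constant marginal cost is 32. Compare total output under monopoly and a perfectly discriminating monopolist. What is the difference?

Monopoly sets MR = MC: 77 − 4Q = 32 ⇒ Q = 11.25, P = 77 − 2·11.25 = 54.5.
Under first-degree price discrimination the firm charges each unit its demand price and produces up to where P = MC, i.e. Q = 22.5. Consumer surplus is zero; producer surplus equals total surplus.
Change in total output: 22.5 − 11.25 = 11.25.

Q rises by 11.25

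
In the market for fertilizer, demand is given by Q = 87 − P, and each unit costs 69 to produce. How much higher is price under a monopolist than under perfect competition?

Inverting demand: P = 87 − Q.
Under competition P = MC = 69, so Q = (87 − 69)/1 = 18.
A monopolist chooses Q where MR = MC. MR = 87 − 2Q; setting this equal to 69 gives Q = 9 and P = 78.
Change in price: 78 − 69 = 9.

P rises by 9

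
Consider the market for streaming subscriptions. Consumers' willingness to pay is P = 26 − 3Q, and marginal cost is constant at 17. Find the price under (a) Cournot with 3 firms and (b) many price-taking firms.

With 3 symmetric Cournot firms, each firm's FOC gives 26 − 12q = 17, so q = 0.75, Q = 3·0.75 = 2.25, and P = 19.25.
Under competition P = MC = 17, so Q = (26 − 17)/3 = 3.

Cournot: P = 19.25; Competition: P = 17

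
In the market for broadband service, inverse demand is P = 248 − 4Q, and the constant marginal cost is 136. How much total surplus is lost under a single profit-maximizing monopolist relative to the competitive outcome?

DWL = 392

Under competition P = MC = 136, so Q = (248 − 136)/4 = 28.
A monopolist chooses Q where MR = MC. MR = 248 − 8Q; setting this equal to 136 gives Q = 14 and P = 192.
DWL is the triangle between Q = 14 and Q = 28: ½·(28 − 14)·(192 − 136) = 392.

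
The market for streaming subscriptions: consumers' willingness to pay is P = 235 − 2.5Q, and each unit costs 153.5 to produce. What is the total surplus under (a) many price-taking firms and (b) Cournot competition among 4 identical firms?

Competition: TS = 1328.45; Cournot: TS = 1275.312

Perfect competition: P = MC = 153.5, so 235 − 2.5Q = 153.5 and Q = 32.6.
CS = ½·(235 − 153.5)·32.6 = 1328.45; PS = (153.5 − 153.5)·32.6 = 0; TS = 1328.45.
With 4 symmetric Cournot firms, each firm's FOC gives 235 − 12.5q = 153.5, so q = 6.52, Q = 4·6.52 = 26.08, and P = 169.8.
CS = ½·(235 − 169.8)·26.08 = 850.208; PS = (169.8 − 153.5)·26.08 = 425.104; TS = 1275.312.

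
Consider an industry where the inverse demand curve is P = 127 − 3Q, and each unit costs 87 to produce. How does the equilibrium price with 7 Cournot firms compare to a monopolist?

Cournot: P = 92; Monopoly: P = 107

In a 7-firm Cournot equilibrium, symmetry and the first-order condition give q = (127 − 87)/(24) = 5/3. So Q = 35/3 and P = 92.
Monopoly sets MR = MC: 127 − 6Q = 87 ⇒ Q = 20/3, P = 127 − 3·20/3 = 107.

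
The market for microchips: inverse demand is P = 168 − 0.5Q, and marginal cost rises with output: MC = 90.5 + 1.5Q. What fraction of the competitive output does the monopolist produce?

A monopolist chooses Q where MR = MC. MR = 168 − Q; setting this equal to 90.5 + 1.5Q gives Q = 31 and P = 152.5.
Competitive equilibrium sets price equal to marginal cost: 168 − 0.5Q = 90.5 + 1.5Q, so Q = 38.75 and P = 148.625.
Ratio Q_m/Q_c = 31/38.75 = 0.8.

Q_m/Q_c = 0.8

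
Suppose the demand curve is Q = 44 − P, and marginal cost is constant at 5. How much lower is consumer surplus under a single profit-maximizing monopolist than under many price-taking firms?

Consumer surplus falls by 570.375

Inverting demand: P = 44 − Q.
Under competition P = MC = 5, so Q = (44 − 5)/1 = 39.
CS = ½·(44 − 5)·39 = 760.5.
Monopoly sets MR = MC: 44 − 2Q = 5 ⇒ Q = 19.5, P = 44 − 19.5 = 24.5.
CS = ½·(44 − 24.5)·19.5 = 190.125.
Change in consumer surplus: 190.125 − 760.5 = −570.375.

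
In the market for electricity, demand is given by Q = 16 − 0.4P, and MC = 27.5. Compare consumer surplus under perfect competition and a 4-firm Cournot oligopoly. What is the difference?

Consumer surplus falls by 11.25

Inverting demand: P = 40 − 2.5Q.
Under competition P = MC = 27.5, so Q = (40 − 27.5)/2.5 = 5.
CS = ½·(40 − 27.5)·5 = 31.25.
Cournot with 4 identical firms: the symmetric best-response condition is 40 − 12.5q = 27.5. Each firm produces q = 1, total output Q = 4, price P = 30.
CS = ½·(40 − 30)·4 = 20.
Change in consumer surplus: 20 − 31.25 = −11.25.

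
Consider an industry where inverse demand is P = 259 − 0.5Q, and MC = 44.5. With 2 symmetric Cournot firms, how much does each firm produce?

q_i = 143

In a 2-firm Cournot equilibrium, symmetry and the first-order condition give q = (259 − 44.5)/(1.5) = 143. So Q = 286 and P = 116.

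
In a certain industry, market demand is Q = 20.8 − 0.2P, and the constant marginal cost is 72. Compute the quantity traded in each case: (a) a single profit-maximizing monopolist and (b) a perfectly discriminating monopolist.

Inverting demand: P = 104 − 5Q.
The monopolist equates marginal revenue to marginal cost: 104 − 10Q = 72, so Q = 3.2. From demand, P = 88.
A perfectly discriminating monopolist sells every unit with P(Q) ≥ MC(Q), so output equals the competitive quantity Q = 6.4. Each buyer pays their reservation price, so CS = 0 and the firm captures all surplus.

Monopoly: Q = 3.2; Perfect PD: Q = 6.4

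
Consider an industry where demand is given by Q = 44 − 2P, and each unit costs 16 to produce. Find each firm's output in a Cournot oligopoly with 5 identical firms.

Inverting demand: P = 22 − 0.5Q.
Cournot with 5 identical firms: the symmetric best-response condition is 22 − 3q = 16. Each firm produces q = 2, total output Q = 10, price P = 17.

q_i = 2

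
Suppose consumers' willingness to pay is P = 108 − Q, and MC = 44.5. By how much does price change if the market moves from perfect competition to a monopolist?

Perfect competition: P = MC = 44.5, so 108 − Q = 44.5 and Q = 63.5.
A monopolist chooses Q where MR = MC. MR = 108 − 2Q; setting this equal to 44.5 gives Q = 31.75 and P = 76.25.
Change in price: 76.25 − 44.5 = 31.75.

P rises by 31.75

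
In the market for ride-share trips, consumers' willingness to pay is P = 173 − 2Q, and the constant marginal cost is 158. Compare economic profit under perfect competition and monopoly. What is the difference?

Under competition P = MC = 158, so Q = (173 − 158)/2 = 7.5.
Profit = (158 − 158)·7.5 = 0.
Monopoly sets MR = MC: 173 − 4Q = 158 ⇒ Q = 3.75, P = 173 − 2·3.75 = 165.5.
Profit = (165.5 − 158)·3.75 = 28.125.
Change in economic profit: 28.125 − 0 = 28.125.

π rises by 28.125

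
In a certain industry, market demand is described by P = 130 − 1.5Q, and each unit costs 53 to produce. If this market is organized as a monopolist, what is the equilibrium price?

P = 91.5

The monopolist equates marginal revenue to marginal cost: 130 − 3Q = 53, so Q = 77/3. From demand, P = 91.5.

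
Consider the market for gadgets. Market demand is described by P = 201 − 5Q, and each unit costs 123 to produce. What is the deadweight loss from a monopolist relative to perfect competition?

DWL = 152.1

Perfect competition: P = MC = 123, so 201 − 5Q = 123 and Q = 15.6.
Monopoly sets MR = MC: 201 − 10Q = 123 ⇒ Q = 7.8, P = 201 − 5·7.8 = 162.
DWL is the triangle between Q = 7.8 and Q = 15.6: ½·(15.6 − 7.8)·(162 − 123) = 152.1.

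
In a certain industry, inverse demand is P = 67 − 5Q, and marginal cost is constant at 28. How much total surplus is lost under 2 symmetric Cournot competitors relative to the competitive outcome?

DWL = 16.9

Perfect competition: P = MC = 28, so 67 − 5Q = 28 and Q = 7.8.
In a 2-firm Cournot equilibrium, symmetry and the first-order condition give q = (67 − 28)/(15) = 2.6. So Q = 5.2 and P = 41.
DWL is the triangle between Q = 5.2 and Q = 7.8: ½·(7.8 − 5.2)·(41 − 28) = 16.9.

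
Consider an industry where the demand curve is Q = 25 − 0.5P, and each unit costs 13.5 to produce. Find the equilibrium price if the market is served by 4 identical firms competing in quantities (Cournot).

Inverting demand: P = 50 − 2Q.
With 4 symmetric Cournot firms, each firm's FOC gives 50 − 10q = 13.5, so q = 3.65, Q = 4·3.65 = 14.6, and P = 20.8.

P = 20.8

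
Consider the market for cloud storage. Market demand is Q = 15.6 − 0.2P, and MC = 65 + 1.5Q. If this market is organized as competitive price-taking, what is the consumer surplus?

Inverting demand: P = 78 − 5Q.
Under competition P = MC: 78 − 5Q = 65 + 1.5Q ⇒ Q = 2, P = 68.
CS = ½·(78 − 68)·2 = 10.

CS = 10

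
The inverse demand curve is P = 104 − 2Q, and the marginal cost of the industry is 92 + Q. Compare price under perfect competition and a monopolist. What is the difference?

Price rises by 3.2

Competitive equilibrium sets price equal to marginal cost: 104 − 2Q = 92 + Q, so Q = 4 and P = 96.
A monopolist chooses Q where MR = MC. MR = 104 − 4Q; setting this equal to 92 + Q gives Q = 2.4 and P = 99.2.
Change in price: 99.2 − 96 = 3.2.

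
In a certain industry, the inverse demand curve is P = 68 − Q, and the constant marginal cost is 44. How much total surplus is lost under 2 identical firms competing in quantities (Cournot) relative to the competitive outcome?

Under competition P = MC = 44, so Q = (68 − 44)/1 = 24.
In a 2-firm Cournot equilibrium, symmetry and the first-order condition give q = (68 − 44)/(3) = 8. So Q = 16 and P = 52.
DWL is the triangle between Q = 16 and Q = 24: ½·(24 − 16)·(52 − 44) = 32.

DWL = 32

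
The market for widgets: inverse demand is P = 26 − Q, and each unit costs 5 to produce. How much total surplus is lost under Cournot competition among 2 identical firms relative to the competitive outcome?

Perfect competition: P = MC = 5, so 26 − Q = 5 and Q = 21.
With 2 symmetric Cournot firms, each firm's FOC gives 26 − 3q = 5, so q = 7, Q = 2·7 = 14, and P = 12.
DWL is the triangle between Q = 14 and Q = 21: ½·(21 − 14)·(12 − 5) = 24.5.

DWL = 24.5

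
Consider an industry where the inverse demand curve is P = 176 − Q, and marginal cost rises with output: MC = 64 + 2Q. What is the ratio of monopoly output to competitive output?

Q_m/Q_c = 0.75

Monopoly sets MR = MC: 176 − 2Q = 64 + 2Q ⇒ Q = 28, P = 176 − 28 = 148.
Under competition P = MC: 176 − Q = 64 + 2Q ⇒ Q = 112/3, P = 416/3.
Ratio Q_m/Q_c = 28/(112/3) = 0.75.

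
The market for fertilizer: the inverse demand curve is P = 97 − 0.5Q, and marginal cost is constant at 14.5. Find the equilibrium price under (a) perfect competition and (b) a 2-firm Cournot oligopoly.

Competition: P = 14.5; Cournot: P = 42

Competitive firms price at marginal cost: P = 14.5, giving Q = 165.
Cournot with 2 identical firms: the symmetric best-response condition is 97 − 1.5q = 14.5. Each firm produces q = 55, total output Q = 110, price P = 42.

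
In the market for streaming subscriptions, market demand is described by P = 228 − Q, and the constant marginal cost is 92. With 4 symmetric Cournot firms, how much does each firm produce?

q_i = 27.2

In a 4-firm Cournot equilibrium, symmetry and the first-order condition give q = (228 − 92)/(5) = 27.2. So Q = 108.8 and P = 119.2.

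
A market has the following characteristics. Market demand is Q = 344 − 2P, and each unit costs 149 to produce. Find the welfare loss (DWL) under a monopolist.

DWL = 132.25

Inverting demand: P = 172 − 0.5Q.
Perfect competition: P = MC = 149, so 172 − 0.5Q = 149 and Q = 46.
A monopolist chooses Q where MR = MC. MR = 172 − Q; setting this equal to 149 gives Q = 23 and P = 160.5.
DWL is the triangle between Q = 23 and Q = 46: ½·(46 − 23)·(160.5 − 149) = 132.25.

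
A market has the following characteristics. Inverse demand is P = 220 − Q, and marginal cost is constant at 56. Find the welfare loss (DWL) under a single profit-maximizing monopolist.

DWL = 3362

Under competition P = MC = 56, so Q = (220 − 56)/1 = 164.
Monopoly sets MR = MC: 220 − 2Q = 56 ⇒ Q = 82, P = 220 − 82 = 138.
DWL is the triangle between Q = 82 and Q = 164: ½·(164 − 82)·(138 − 56) = 3362.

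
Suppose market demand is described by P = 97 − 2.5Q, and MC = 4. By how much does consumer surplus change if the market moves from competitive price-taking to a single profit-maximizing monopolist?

Competitive firms price at marginal cost: P = 4, giving Q = 37.2.
CS = ½·(97 − 4)·37.2 = 1729.8.
A monopolist chooses Q where MR = MC. MR = 97 − 5Q; setting this equal to 4 gives Q = 18.6 and P = 50.5.
CS = ½·(97 − 50.5)·18.6 = 432.45.
Change in consumer surplus: 432.45 − 1729.8 = −1297.35.

Consumer surplus falls by 1297.35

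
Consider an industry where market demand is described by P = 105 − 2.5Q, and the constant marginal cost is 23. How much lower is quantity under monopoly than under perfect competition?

Competitive firms price at marginal cost: P = 23, giving Q = 32.8.
A monopolist chooses Q where MR = MC. MR = 105 − 5Q; setting this equal to 23 gives Q = 16.4 and P = 64.
Change in quantity: 16.4 − 32.8 = −16.4.

Quantity falls by 16.4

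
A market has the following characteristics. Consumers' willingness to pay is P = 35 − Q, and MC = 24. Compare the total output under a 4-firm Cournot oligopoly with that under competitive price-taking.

Cournot with 4 identical firms: the symmetric best-response condition is 35 − 5q = 24. Each firm produces q = 2.2, total output Q = 8.8, price P = 26.2.
Under competition P = MC = 24, so Q = (35 − 24)/1 = 11.

Cournot: Q = 8.8; Competition: Q = 11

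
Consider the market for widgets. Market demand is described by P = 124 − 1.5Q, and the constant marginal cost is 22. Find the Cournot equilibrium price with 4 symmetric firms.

P = 42.4

With 4 symmetric Cournot firms, each firm's FOC gives 124 − 7.5q = 22, so q = 13.6, Q = 4·13.6 = 54.4, and P = 42.4.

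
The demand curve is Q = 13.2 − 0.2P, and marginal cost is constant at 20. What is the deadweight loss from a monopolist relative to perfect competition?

DWL = 52.9

Inverting demand: P = 66 − 5Q.
Under competition P = MC = 20, so Q = (66 − 20)/5 = 9.2.
A monopolist chooses Q where MR = MC. MR = 66 − 10Q; setting this equal to 20 gives Q = 4.6 and P = 43.
DWL is the triangle between Q = 4.6 and Q = 9.2: ½·(9.2 − 4.6)·(43 − 20) = 52.9.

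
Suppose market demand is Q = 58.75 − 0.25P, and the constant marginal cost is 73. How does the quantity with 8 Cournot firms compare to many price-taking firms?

Cournot: Q = 36; Competition: Q = 40.5

Inverting demand: P = 235 − 4Q.
Cournot with 8 identical firms: the symmetric best-response condition is 235 − 36q = 73. Each firm produces q = 4.5, total output Q = 36, price P = 91.
Under competition P = MC = 73, so Q = (235 − 73)/4 = 40.5.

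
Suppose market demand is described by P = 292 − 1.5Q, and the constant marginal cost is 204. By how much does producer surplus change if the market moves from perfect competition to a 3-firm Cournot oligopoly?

Perfect competition: P = MC = 204, so 292 − 1.5Q = 204 and Q = 176/3.
PS = (204 − 204)·176/3 = 0.
Cournot with 3 identical firms: the symmetric best-response condition is 292 − 6q = 204. Each firm produces q = 44/3, total output Q = 44, price P = 226.
PS = (226 − 204)·44 = 968.
Change in producer surplus: 968 − 0 = 968.

PS rises by 968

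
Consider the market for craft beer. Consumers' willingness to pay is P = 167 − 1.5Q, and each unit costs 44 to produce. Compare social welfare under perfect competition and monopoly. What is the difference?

TS falls by 1260.75

Under competition P = MC = 44, so Q = (167 − 44)/1.5 = 82.
CS = ½·(167 − 44)·82 = 5043; PS = (44 − 44)·82 = 0; TS = 5043.
The monopolist equates marginal revenue to marginal cost: 167 − 3Q = 44, so Q = 41. From demand, P = 105.5.
CS = ½·(167 − 105.5)·41 = 1260.75; PS = (105.5 − 44)·41 = 2521.5; TS = 3782.25.
Change in social welfare: 3782.25 − 5043 = −1260.75.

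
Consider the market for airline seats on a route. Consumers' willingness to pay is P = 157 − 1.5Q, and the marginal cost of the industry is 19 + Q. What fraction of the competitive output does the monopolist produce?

Monopoly sets MR = MC: 157 − 3Q = 19 + Q ⇒ Q = 34.5, P = 157 − 1.5·34.5 = 105.25.
Under competition P = MC: 157 − 1.5Q = 19 + Q ⇒ Q = 55.2, P = 74.2.
Ratio Q_m/Q_c = 34.5/55.2 = 0.625.

Q_m/Q_c = 0.625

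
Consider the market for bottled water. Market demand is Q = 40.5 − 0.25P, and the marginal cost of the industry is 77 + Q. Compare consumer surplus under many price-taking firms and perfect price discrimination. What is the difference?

Consumer surplus falls by 578

Inverting demand: P = 162 − 4Q.
Under competition P = MC: 162 − 4Q = 77 + Q ⇒ Q = 17, P = 94.
CS = ½·(162 − 94)·17 = 578.
A perfectly discriminating monopolist sells every unit with P(Q) ≥ MC(Q), so output equals the competitive quantity Q = 17. Each buyer pays their reservation price, so CS = 0 and the firm captures all surplus.
CS = 0.
Change in consumer surplus: 0 − 578 = −578.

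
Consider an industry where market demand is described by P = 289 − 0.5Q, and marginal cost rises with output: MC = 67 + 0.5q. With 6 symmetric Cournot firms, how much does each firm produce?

q_i = 55.5

In a 6-firm Cournot equilibrium, symmetry and the first-order condition give q = (289 − 67)/(4) = 55.5. So Q = 333 and P = 122.5.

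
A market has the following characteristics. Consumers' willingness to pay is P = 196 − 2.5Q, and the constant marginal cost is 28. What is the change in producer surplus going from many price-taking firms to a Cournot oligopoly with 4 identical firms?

Under competition P = MC = 28, so Q = (196 − 28)/2.5 = 67.2.
PS = (28 − 28)·67.2 = 0.
In a 4-firm Cournot equilibrium, symmetry and the first-order condition give q = (196 − 28)/(12.5) = 13.44. So Q = 53.76 and P = 61.6.
PS = (61.6 − 28)·53.76 = 1806.336.
Change in producer surplus: 1806.336 − 0 = 1806.336.

PS rises by 1806.336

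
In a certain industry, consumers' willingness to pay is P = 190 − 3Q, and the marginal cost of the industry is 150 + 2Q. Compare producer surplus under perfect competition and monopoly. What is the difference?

Competitive equilibrium sets price equal to marginal cost: 190 − 3Q = 150 + 2Q, so Q = 8 and P = 166.
PS = P·Q − VC(Q) = 166·8 − (150·8 + ½·2·8²) = 64.
The monopolist equates marginal revenue to marginal cost: 190 − 6Q = 150 + 2Q, so Q = 5. From demand, P = 175.
PS = P·Q − VC(Q) = 175·5 − (150·5 + ½·2·5²) = 100.
Change in producer surplus: 100 − 64 = 36.

Producer surplus rises by 36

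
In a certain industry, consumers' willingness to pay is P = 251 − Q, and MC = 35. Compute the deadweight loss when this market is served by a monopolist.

Competitive firms price at marginal cost: P = 35, giving Q = 216.
A monopolist chooses Q where MR = MC. MR = 251 − 2Q; setting this equal to 35 gives Q = 108 and P = 143.
DWL is the triangle between Q = 108 and Q = 216: ½·(216 − 108)·(143 − 35) = 5832.

DWL = 5832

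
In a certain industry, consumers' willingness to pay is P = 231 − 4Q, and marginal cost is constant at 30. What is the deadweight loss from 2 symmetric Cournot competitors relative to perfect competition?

DWL = 561.125

Perfect competition: P = MC = 30, so 231 − 4Q = 30 and Q = 50.25.
In a 2-firm Cournot equilibrium, symmetry and the first-order condition give q = (231 − 30)/(12) = 16.75. So Q = 33.5 and P = 97.
DWL is the triangle between Q = 33.5 and Q = 50.25: ½·(50.25 − 33.5)·(97 − 30) = 561.125.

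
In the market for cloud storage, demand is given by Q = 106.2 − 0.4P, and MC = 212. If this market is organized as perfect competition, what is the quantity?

Q = 21.4

Inverting demand: P = 265.5 − 2.5Q.
Competitive firms price at marginal cost: P = 212, giving Q = 21.4.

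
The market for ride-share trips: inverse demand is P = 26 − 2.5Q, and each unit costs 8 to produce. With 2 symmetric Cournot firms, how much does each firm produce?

Cournot with 2 identical firms: the symmetric best-response condition is 26 − 7.5q = 8. Each firm produces q = 2.4, total output Q = 4.8, price P = 14.

q_i = 2.4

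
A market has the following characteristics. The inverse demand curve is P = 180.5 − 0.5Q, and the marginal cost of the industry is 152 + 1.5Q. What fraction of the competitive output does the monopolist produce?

Q_m/Q_c = 0.8

The monopolist equates marginal revenue to marginal cost: 180.5 − Q = 152 + 1.5Q, so Q = 11.4. From demand, P = 174.8.
Under competition P = MC: 180.5 − 0.5Q = 152 + 1.5Q ⇒ Q = 14.25, P = 173.375.
Ratio Q_m/Q_c = 11.4/14.25 = 0.8.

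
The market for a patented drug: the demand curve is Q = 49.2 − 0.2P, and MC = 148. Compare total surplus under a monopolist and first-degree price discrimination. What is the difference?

Total surplus rises by 240.1

Inverting demand: P = 246 − 5Q.
Monopoly sets MR = MC: 246 − 10Q = 148 ⇒ Q = 9.8, P = 246 − 5·9.8 = 197.
CS = ½·(246 − 197)·9.8 = 240.1; PS = (197 − 148)·9.8 = 480.2; TS = 720.3.
With perfect price discrimination, output is the efficient level Q = 19.6 (where demand meets MC), but every buyer pays their willingness to pay: CS = 0 and PS = total surplus.
TS = 960.4 (equal to competitive TS).
Change in total surplus: 960.4 − 720.3 = 240.1.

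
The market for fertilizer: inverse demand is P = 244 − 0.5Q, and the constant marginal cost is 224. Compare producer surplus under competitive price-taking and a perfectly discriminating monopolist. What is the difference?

Producer surplus rises by 400

Competitive firms price at marginal cost: P = 224, giving Q = 40.
PS = (224 − 224)·40 = 0.
Under first-degree price discrimination the firm charges each unit its demand price and produces up to where P = MC, i.e. Q = 40. Consumer surplus is zero; producer surplus equals total surplus.
PS = ½·(244 − 224)·40 = 400.
Change in producer surplus: 400 − 0 = 400.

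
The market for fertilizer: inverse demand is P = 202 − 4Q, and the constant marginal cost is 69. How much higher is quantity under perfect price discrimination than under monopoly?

A monopolist chooses Q where MR = MC. MR = 202 − 8Q; setting this equal to 69 gives Q = 16.625 and P = 135.5.
A perfectly discriminating monopolist sells every unit with P(Q) ≥ MC(Q), so output equals the competitive quantity Q = 33.25. Each buyer pays their reservation price, so CS = 0 and the firm captures all surplus.
Change in quantity: 33.25 − 16.625 = 16.625.

Quantity rises by 16.625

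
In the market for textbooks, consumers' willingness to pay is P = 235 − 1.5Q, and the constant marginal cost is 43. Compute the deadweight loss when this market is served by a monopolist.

Perfect competition: P = MC = 43, so 235 − 1.5Q = 43 and Q = 128.
A monopolist chooses Q where MR = MC. MR = 235 − 3Q; setting this equal to 43 gives Q = 64 and P = 139.
DWL is the triangle between Q = 64 and Q = 128: ½·(128 − 64)·(139 − 43) = 3072.

DWL = 3072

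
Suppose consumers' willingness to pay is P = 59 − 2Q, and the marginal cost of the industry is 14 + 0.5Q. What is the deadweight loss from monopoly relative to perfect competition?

Competitive equilibrium sets price equal to marginal cost: 59 − 2Q = 14 + 0.5Q, so Q = 18 and P = 23.
A monopolist chooses Q where MR = MC. MR = 59 − 4Q; setting this equal to 14 + 0.5Q gives Q = 10 and P = 39.
CS = ½·(59 − 23)·18 = 324; PS = (23·18 − 14·18 − ½·0.5·18²) = 81; TS = 405.
CS = ½·(59 − 39)·10 = 100; PS = (39·10 − 14·10 − ½·0.5·10²) = 225; TS = 325.
DWL = 405 − 325 = 80.

DWL = 80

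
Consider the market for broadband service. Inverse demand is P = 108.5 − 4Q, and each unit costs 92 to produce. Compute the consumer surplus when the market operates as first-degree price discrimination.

CS = 0

A perfectly discriminating monopolist sells every unit with P(Q) ≥ MC(Q), so output equals the competitive quantity Q = 4.125. Each buyer pays their reservation price, so CS = 0 and the firm captures all surplus.
CS = 0.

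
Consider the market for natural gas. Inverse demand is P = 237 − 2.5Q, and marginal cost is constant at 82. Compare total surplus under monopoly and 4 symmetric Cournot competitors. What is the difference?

Monopoly sets MR = MC: 237 − 5Q = 82 ⇒ Q = 31, P = 237 − 2.5·31 = 159.5.
CS = ½·(237 − 159.5)·31 = 1201.25; PS = (159.5 − 82)·31 = 2402.5; TS = 3603.75.
Cournot with 4 identical firms: the symmetric best-response condition is 237 − 12.5q = 82. Each firm produces q = 12.4, total output Q = 49.6, price P = 113.
CS = ½·(237 − 113)·49.6 = 3075.2; PS = (113 − 82)·49.6 = 1537.6; TS = 4612.8.
Change in total surplus: 4612.8 − 3603.75 = 1009.05.

Total surplus rises by 1009.05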